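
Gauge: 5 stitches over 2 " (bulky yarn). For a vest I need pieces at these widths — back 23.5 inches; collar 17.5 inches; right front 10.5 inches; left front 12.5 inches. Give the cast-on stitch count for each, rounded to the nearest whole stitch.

Rate = 5/2 = 2.5 sts per in.
back: 23.5 × 2.5 = 58.75 → 59.
collar: 17.5 × 2.5 = 43.75 → 44.
right front: 10.5 × 2.5 = 26.25 → 26.
left front: 12.5 × 2.5 = 31.25 → 31.

back 59; collar 44; right front 26; left front 31.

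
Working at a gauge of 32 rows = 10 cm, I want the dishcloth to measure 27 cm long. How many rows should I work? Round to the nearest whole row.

32 rows / 10 cm = 3.2 rows per cm.
27 × 3.2 = 86.40 rows.
Round to nearest → 86.

Work 86 rows.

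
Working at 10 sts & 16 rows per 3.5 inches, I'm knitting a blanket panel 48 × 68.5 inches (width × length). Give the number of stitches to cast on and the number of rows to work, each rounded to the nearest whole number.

Stitch gauge = 10/3.5 = 2.857 sts/in; 48 × 2.857 = 137.14 → 137 sts.
Row gauge = 16/3.5 = 4.571 rows/in; 68.5 × 4.571 = 313.14 → 313 rows.

Cast on 137 stitches and work 313 rows.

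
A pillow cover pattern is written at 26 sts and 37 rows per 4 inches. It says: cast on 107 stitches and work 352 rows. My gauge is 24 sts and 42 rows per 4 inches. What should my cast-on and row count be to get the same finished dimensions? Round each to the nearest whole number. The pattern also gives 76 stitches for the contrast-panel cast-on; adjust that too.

Cast on 99 stitches; work 400 rows; contrast-panel cast-on 70 stitches.

Stitches: 107 × 24/26 = 98.77 → 99.
Rows: 352 × 42/37 = 399.57 → 400.
contrast-panel cast-on: 76 × 24/26 = 70.15 → 70.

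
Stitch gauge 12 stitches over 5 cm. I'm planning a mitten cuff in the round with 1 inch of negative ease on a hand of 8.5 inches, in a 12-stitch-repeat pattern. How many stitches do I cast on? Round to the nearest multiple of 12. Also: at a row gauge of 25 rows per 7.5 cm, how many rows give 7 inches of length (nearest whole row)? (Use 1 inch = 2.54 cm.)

Finished = 8.5 − 1 = 7.5 inches.
7.5 inches × 2.54 = 19.05 cm.
12/5 = 2.4 sts per cm; 19.05 × 2.4 = 45.72 sts.
Nearest multiple of 12 → 48.
7 inches = 17.78 cm; × 3.333 = 59.27 → 59 rows.

Cast on 48 stitches; work 59 rows.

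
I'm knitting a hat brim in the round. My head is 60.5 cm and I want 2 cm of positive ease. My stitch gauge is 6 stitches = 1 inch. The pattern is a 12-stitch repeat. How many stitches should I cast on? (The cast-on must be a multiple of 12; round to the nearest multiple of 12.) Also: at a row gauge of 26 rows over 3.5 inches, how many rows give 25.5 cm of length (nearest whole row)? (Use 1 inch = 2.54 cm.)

Finished = 60.5 + 2 = 62.5 cm.
62.5 cm × 1/2.54 = 24.61 inches.
6/1 = 6 sts per in; 24.61 × 6 = 147.64 sts.
Nearest multiple of 12 → 144.
25.5 cm = 10.04 inches; × 7.429 = 74.58 → 75 rows.

Cast on 144 stitches; work 75 rows.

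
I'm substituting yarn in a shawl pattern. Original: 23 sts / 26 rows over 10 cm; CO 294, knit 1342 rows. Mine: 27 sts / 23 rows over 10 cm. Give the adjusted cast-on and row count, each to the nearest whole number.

Stitches: 294 × 27/23 = 345.13 → 345.
Rows: 1342 × 23/26 = 1187.15 → 1187.

Cast on 345 stitches; work 1187 rows.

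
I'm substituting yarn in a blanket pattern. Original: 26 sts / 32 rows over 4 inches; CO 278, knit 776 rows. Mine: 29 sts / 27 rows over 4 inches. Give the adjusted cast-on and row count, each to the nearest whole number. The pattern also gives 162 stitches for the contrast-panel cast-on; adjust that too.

Cast on 310 stitches; work 655 rows; contrast-panel cast-on 181 stitches.

Stitches: 278 × 29/26 = 310.08 → 310.
Rows: 776 × 27/32 = 654.75 → 655.
contrast-panel cast-on: 162 × 29/26 = 180.69 → 181.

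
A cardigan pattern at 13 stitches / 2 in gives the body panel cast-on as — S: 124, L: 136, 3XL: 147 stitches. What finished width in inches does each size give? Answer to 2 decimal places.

S 19.08 inches; L 20.92 inches; 3XL 22.62 inches.

13/2 = 6.5 sts per in.
S: 124 / 6.5 = 19.077 → 19.08 in.
L: 136 / 6.5 = 20.923 → 20.92 in.
3XL: 147 / 6.5 = 22.615 → 22.62 in.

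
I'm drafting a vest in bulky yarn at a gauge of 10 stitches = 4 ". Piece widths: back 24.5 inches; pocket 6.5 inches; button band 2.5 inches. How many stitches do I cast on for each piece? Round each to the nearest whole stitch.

Rate = 10/4 = 2.5 sts per in.
back: 24.5 × 2.5 = 61.25 → 61.
pocket: 6.5 × 2.5 = 16.25 → 16.
button band: 2.5 × 2.5 = 6.25 → 6.

back 61; pocket 16; button band 6.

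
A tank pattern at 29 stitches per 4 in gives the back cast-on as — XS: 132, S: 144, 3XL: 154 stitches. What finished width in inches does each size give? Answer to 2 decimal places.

XS 18.21 inches; S 19.86 inches; 3XL 21.24 inches.

29/4 = 7.25 sts per in.
XS: 132 / 7.25 = 18.207 → 18.21 in.
S: 144 / 7.25 = 19.862 → 19.86 in.
3XL: 154 / 7.25 = 21.241 → 21.24 in.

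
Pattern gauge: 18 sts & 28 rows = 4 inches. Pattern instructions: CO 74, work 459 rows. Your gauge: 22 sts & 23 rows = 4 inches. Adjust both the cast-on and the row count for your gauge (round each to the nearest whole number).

Stitches: 74 × 22/18 = 90.44 → 90.
Rows: 459 × 23/28 = 377.04 → 377.

Cast on 90 stitches; work 377 rows.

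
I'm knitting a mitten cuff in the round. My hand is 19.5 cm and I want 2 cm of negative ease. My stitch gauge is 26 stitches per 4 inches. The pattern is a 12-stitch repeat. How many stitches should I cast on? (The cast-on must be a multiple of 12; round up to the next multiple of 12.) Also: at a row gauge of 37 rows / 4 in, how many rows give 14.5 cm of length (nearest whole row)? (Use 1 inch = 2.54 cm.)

Finished = 19.5 − 2 = 17.5 cm.
17.5 cm × 1/2.54 = 6.89 inches.
26/4 = 6.5 sts per in; 6.89 × 6.5 = 44.78 sts.
Next multiple of 12 → 48.
14.5 cm = 5.71 inches; × 9.25 = 52.81 → 53 rows.

Cast on 48 stitches; work 53 rows.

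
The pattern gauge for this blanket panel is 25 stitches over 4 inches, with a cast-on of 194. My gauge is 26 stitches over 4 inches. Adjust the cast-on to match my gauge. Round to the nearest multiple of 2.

Cast on 202 stitches.

Scale factor = 26 / 25 = 1.040.
194 × 26 / 25 = 201.76 sts.
→ 202 sts.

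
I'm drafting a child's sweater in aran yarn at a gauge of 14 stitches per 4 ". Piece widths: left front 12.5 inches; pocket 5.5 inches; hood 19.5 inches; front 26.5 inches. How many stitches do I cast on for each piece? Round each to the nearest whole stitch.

left front 44; pocket 19; hood 68; front 93.

Rate = 14/4 = 3.5 sts per in.
left front: 12.5 × 3.5 = 43.75 → 44.
pocket: 5.5 × 3.5 = 19.25 → 19.
hood: 19.5 × 3.5 = 68.25 → 68.
front: 26.5 × 3.5 = 92.75 → 93.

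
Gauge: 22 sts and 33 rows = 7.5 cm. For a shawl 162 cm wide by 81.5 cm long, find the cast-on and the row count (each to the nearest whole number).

Cast on 475 stitches and work 359 rows.

Stitch gauge = 22/7.5 = 2.933 sts/cm; 162 × 2.933 = 475.20 → 475 sts.
Row gauge = 33/7.5 = 4.4 rows/cm; 81.5 × 4.4 = 358.60 → 359 rows.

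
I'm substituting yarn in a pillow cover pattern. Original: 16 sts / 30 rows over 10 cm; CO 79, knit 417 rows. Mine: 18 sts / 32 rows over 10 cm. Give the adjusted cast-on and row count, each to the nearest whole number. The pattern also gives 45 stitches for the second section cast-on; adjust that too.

Stitches: 79 × 18/16 = 88.88 → 89.
Rows: 417 × 32/30 = 444.80 → 445.
second section cast-on: 45 × 18/16 = 50.62 → 51.

Cast on 89 stitches; work 445 rows; second section cast-on 51 stitches.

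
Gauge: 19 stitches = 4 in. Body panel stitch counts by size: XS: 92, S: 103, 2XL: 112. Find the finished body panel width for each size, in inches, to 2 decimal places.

19/4 = 4.75 sts per in.
XS: 92 / 4.75 = 19.368 → 19.37 in.
S: 103 / 4.75 = 21.684 → 21.68 in.
2XL: 112 / 4.75 = 23.579 → 23.58 in.

XS 19.37 inches; S 21.68 inches; 2XL 23.58 inches.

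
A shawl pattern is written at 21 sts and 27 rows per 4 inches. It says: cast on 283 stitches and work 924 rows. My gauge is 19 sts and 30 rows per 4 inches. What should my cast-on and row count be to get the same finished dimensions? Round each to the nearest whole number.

Cast on 256 stitches; work 1027 rows.

Stitches: 283 × 19/21 = 256.05 → 256.
Rows: 924 × 30/27 = 1026.67 → 1027.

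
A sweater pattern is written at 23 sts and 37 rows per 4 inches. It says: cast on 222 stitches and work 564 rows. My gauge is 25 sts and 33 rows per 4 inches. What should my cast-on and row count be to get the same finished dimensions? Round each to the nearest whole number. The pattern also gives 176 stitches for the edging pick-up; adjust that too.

Cast on 241 stitches; work 503 rows; edging pick-up 191 stitches.

Stitches: 222 × 25/23 = 241.30 → 241.
Rows: 564 × 33/37 = 503.03 → 503.
edging pick-up: 176 × 25/23 = 191.30 → 191.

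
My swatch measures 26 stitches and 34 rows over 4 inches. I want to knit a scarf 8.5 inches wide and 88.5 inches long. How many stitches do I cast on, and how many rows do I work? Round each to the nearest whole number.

Cast on 55 stitches and work 752 rows.

Stitch gauge = 26/4 = 6.5 sts/in; 8.5 × 6.5 = 55.25 → 55 sts.
Row gauge = 34/4 = 8.5 rows/in; 88.5 × 8.5 = 752.25 → 752 rows.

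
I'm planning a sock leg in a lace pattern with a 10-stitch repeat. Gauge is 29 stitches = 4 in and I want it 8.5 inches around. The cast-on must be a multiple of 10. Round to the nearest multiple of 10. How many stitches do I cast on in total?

29 / 4 = 7.25 sts per inch.
8.5 × 7.25 = 61.62 sts.
Nearest multiple of 10: 60.

Cast on 60 stitches.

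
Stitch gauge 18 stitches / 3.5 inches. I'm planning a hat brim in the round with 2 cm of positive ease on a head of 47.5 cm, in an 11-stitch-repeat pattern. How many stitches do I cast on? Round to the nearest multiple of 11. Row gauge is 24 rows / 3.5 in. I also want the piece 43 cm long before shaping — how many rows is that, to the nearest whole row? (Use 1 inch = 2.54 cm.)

Cast on 99 stitches; work 116 rows.

Finished = 47.5 + 2 = 49.5 cm.
49.5 cm × 1/2.54 = 19.49 inches.
18/3.5 = 5.143 sts per in; 19.49 × 5.143 = 100.22 sts.
Nearest multiple of 11 → 99.
43 cm = 16.93 inches; × 6.857 = 116.09 → 116 rows.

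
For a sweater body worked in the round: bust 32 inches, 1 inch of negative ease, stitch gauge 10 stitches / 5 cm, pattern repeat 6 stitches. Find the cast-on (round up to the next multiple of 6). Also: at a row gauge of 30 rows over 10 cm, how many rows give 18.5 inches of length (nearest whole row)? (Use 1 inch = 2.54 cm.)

Finished = 32 − 1 = 31 inches.
31 inches × 2.54 = 78.74 cm.
10/5 = 2 sts per cm; 78.74 × 2 = 157.48 sts.
Next multiple of 6 → 162.
18.5 inches = 46.99 cm; × 3 = 140.97 → 141 rows.

Cast on 162 stitches; work 141 rows.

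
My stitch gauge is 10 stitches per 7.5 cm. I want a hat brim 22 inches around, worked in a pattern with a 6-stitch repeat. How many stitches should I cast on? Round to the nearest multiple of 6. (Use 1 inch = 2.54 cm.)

72 stitches.

22 in = 22 × 2.54 = 55.88 cm.
10 / 7.5 = 1.333 sts/cm.
55.88 × 1.333 = 74.51 sts.
→ 72.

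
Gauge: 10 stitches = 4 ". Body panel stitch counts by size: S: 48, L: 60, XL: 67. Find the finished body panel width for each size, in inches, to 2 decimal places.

S 19.20 inches; L 24.00 inches; XL 26.80 inches.

10/4 = 2.5 sts per in.
S: 48 / 2.5 = 19.200 → 19.20 in.
L: 60 / 2.5 = 24.000 → 24.00 in.
XL: 67 / 2.5 = 26.800 → 26.80 in.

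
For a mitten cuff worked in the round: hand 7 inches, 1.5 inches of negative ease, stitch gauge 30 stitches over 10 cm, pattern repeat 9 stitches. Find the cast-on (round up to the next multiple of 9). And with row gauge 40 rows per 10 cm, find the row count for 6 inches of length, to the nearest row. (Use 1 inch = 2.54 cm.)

Cast on 45 stitches; work 61 rows.

Finished = 7 − 1.5 = 5.5 inches.
5.5 inches × 2.54 = 13.97 cm.
30/10 = 3 sts per cm; 13.97 × 3 = 41.91 sts.
Next multiple of 9 → 45.
6 inches = 15.24 cm; × 4 = 60.96 → 61 rows.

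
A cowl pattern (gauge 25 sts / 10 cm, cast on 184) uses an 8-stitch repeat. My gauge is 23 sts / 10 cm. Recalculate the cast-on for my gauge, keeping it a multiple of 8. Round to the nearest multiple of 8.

168 stitches.

184 × 23 / 25 = 169.28.
Nearest multiple of 8: 168.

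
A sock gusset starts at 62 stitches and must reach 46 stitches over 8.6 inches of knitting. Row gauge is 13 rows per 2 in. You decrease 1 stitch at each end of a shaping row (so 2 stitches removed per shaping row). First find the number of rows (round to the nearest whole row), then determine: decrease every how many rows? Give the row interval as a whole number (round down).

Rows = 8.6 × 6.5 = 55.9 → 56 rows.
Stitches to remove: 16 → 8 shaping rows (at 2 st each).
56 / 8 = 7.00 → every 7 rows.

Decrease every 7th row.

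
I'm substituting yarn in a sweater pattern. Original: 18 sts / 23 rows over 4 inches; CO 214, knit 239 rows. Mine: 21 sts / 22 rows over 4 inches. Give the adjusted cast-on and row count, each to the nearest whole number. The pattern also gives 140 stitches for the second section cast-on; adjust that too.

Stitches: 214 × 21/18 = 249.67 → 250.
Rows: 239 × 22/23 = 228.61 → 229.
second section cast-on: 140 × 21/18 = 163.33 → 163.

Cast on 250 stitches; work 229 rows; second section cast-on 163 stitches.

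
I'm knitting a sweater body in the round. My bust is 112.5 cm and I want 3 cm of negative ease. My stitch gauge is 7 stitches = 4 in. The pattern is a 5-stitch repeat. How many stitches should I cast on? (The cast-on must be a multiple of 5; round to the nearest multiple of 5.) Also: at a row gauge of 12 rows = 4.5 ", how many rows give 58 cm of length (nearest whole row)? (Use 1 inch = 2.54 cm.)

Cast on 75 stitches; work 61 rows.

Finished = 112.5 − 3 = 109.5 cm.
109.5 cm × 1/2.54 = 43.11 inches.
7/4 = 1.75 sts per in; 43.11 × 1.75 = 75.44 sts.
Nearest multiple of 5 → 75.
58 cm = 22.83 inches; × 2.667 = 60.89 → 61 rows.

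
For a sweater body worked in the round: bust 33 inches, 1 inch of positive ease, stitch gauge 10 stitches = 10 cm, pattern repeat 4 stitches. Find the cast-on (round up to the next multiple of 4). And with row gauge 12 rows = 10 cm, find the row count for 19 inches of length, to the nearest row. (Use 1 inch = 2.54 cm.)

Finished = 33 + 1 = 34 inches.
34 inches × 2.54 = 86.36 cm.
10/10 = 1 sts per cm; 86.36 × 1 = 86.36 sts.
Next multiple of 4 → 88.
19 inches = 48.26 cm; × 1.2 = 57.91 → 58 rows.

Cast on 88 stitches; work 58 rows.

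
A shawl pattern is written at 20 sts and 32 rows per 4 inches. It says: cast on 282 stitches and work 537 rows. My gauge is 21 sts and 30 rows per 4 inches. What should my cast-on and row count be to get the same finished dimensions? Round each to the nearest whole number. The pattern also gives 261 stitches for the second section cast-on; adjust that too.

Stitches: 282 × 21/20 = 296.10 → 296.
Rows: 537 × 30/32 = 503.44 → 503.
second section cast-on: 261 × 21/20 = 274.05 → 274.

Cast on 296 stitches; work 503 rows; second section cast-on 274 stitches.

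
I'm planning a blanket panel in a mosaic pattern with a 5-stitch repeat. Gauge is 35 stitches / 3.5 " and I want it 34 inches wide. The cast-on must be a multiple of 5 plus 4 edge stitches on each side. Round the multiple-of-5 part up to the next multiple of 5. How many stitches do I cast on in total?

35 / 3.5 = 10 sts per inch.
34 × 10 = 340.00 sts.
Less 8 edge sts → 332.00 for the repeat.
Next multiple of 5: 335.
Add back 8 edge sts → 343.

Cast on 343 stitches.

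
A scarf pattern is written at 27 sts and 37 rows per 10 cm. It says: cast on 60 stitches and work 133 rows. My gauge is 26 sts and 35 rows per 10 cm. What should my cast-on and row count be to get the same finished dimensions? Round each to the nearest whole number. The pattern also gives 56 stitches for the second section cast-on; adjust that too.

Cast on 58 stitches; work 126 rows; second section cast-on 54 stitches.

Stitches: 60 × 26/27 = 57.78 → 58.
Rows: 133 × 35/37 = 125.81 → 126.
second section cast-on: 56 × 26/27 = 53.93 → 54.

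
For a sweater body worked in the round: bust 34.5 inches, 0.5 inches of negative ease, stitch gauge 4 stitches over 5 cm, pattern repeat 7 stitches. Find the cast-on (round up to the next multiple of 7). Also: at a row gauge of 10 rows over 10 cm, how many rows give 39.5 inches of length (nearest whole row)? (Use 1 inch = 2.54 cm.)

Cast on 70 stitches; work 100 rows.

Finished = 34.5 − 0.5 = 34 inches.
34 inches × 2.54 = 86.36 cm.
4/5 = 0.8 sts per cm; 86.36 × 0.8 = 69.09 sts.
Next multiple of 7 → 70.
39.5 inches = 100.33 cm; × 1 = 100.33 → 100 rows.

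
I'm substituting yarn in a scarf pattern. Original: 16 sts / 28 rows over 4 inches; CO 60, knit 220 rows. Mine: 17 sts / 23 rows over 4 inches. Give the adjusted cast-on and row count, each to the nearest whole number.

Stitches: 60 × 17/16 = 63.75 → 64.
Rows: 220 × 23/28 = 180.71 → 181.

Cast on 64 stitches; work 181 rows.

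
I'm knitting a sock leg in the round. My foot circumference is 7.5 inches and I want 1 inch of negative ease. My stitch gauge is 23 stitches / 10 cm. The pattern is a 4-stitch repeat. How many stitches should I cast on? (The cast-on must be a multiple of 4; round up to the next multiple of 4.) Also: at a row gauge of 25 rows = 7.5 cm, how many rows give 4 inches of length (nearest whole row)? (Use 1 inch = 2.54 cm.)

Cast on 40 stitches; work 34 rows.

Finished = 7.5 − 1 = 6.5 inches.
6.5 inches × 2.54 = 16.51 cm.
23/10 = 2.3 sts per cm; 16.51 × 2.3 = 37.97 sts.
Next multiple of 4 → 40.
4 inches = 10.16 cm; × 3.333 = 33.87 → 34 rows.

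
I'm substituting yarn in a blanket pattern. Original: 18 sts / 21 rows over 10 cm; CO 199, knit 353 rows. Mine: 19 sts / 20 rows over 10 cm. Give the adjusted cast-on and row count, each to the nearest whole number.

Stitches: 199 × 19/18 = 210.06 → 210.
Rows: 353 × 20/21 = 336.19 → 336.

Cast on 210 stitches; work 336 rows.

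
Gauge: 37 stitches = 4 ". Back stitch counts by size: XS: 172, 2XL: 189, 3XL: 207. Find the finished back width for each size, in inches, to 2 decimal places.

XS 18.59 inches; 2XL 20.43 inches; 3XL 22.38 inches.

37/4 = 9.25 sts per in.
XS: 172 / 9.25 = 18.595 → 18.59 in.
2XL: 189 / 9.25 = 20.432 → 20.43 in.
3XL: 207 / 9.25 = 22.378 → 22.38 in.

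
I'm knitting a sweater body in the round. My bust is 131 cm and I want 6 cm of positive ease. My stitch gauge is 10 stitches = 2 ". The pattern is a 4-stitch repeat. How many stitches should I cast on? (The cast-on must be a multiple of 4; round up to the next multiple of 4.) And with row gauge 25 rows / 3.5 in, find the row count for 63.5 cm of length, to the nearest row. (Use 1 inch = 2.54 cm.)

Finished = 131 + 6 = 137 cm.
137 cm × 1/2.54 = 53.94 inches.
10/2 = 5 sts per in; 53.94 × 5 = 269.69 sts.
Next multiple of 4 → 272.
63.5 cm = 25.00 inches; × 7.143 = 178.57 → 179 rows.

Cast on 272 stitches; work 179 rows.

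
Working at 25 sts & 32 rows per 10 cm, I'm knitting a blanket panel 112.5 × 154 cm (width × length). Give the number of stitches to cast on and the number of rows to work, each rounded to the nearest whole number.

Stitch gauge = 25/10 = 2.5 sts/cm; 112.5 × 2.5 = 281.25 → 281 sts.
Row gauge = 32/10 = 3.2 rows/cm; 154 × 3.2 = 492.80 → 493 rows.

Cast on 281 stitches and work 493 rows.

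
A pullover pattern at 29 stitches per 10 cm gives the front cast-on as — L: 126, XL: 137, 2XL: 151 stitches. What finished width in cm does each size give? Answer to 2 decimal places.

29/10 = 2.9 sts per cm.
L: 126 / 2.9 = 43.448 → 43.45 cm.
XL: 137 / 2.9 = 47.241 → 47.24 cm.
2XL: 151 / 2.9 = 52.069 → 52.07 cm.

L 43.45 cm; XL 47.24 cm; 2XL 52.07 cm.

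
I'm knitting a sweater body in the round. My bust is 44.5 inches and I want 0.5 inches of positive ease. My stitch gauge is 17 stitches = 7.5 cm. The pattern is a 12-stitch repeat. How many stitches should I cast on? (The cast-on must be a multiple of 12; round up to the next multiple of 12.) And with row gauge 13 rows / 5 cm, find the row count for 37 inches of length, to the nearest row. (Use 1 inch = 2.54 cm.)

Cast on 264 stitches; work 244 rows.

Finished = 44.5 + 0.5 = 45 inches.
45 inches × 2.54 = 114.30 cm.
17/7.5 = 2.267 sts per cm; 114.30 × 2.267 = 259.08 sts.
Next multiple of 12 → 264.
37 inches = 93.98 cm; × 2.6 = 244.35 → 244 rows.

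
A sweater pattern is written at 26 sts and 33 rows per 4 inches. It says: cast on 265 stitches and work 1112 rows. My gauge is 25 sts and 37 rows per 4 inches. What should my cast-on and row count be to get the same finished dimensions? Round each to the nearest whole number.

Cast on 255 stitches; work 1247 rows.

Stitches: 265 × 25/26 = 254.81 → 255.
Rows: 1112 × 37/33 = 1246.79 → 1247.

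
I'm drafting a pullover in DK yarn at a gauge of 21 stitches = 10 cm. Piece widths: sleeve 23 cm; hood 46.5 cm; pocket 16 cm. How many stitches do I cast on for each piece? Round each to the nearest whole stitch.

Rate = 21/10 = 2.1 sts per cm.
sleeve: 23 × 2.1 = 48.30 → 48.
hood: 46.5 × 2.1 = 97.65 → 98.
pocket: 16 × 2.1 = 33.60 → 34.

sleeve 48; hood 98; pocket 34.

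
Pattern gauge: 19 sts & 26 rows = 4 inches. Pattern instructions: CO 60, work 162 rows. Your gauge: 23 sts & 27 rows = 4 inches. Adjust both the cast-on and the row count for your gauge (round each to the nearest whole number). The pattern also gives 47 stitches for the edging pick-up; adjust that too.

Stitches: 60 × 23/19 = 72.63 → 73.
Rows: 162 × 27/26 = 168.23 → 168.
edging pick-up: 47 × 23/19 = 56.89 → 57.

Cast on 73 stitches; work 168 rows; edging pick-up 57 stitches.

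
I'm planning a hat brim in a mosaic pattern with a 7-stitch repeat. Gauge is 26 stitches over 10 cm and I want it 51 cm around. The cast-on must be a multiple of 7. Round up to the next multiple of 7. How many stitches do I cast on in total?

26 / 10 = 2.6 sts per cm.
51 × 2.6 = 132.60 sts.
Next multiple of 7: 133.

CO 133 sts.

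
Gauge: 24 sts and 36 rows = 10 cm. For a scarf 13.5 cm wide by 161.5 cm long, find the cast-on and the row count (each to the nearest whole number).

Stitch gauge = 24/10 = 2.4 sts/cm; 13.5 × 2.4 = 32.40 → 32 sts.
Row gauge = 36/10 = 3.6 rows/cm; 161.5 × 3.6 = 581.40 → 581 rows.

Cast on 32 stitches and work 581 rows.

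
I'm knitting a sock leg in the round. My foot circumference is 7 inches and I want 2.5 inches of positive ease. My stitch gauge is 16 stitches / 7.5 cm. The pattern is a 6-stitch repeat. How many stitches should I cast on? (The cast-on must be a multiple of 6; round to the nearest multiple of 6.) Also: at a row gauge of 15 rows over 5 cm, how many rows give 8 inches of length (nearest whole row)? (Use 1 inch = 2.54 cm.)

Finished = 7 + 2.5 = 9.5 inches.
9.5 inches × 2.54 = 24.13 cm.
16/7.5 = 2.133 sts per cm; 24.13 × 2.133 = 51.48 sts.
Nearest multiple of 6 → 54.
8 inches = 20.32 cm; × 3 = 60.96 → 61 rows.

Cast on 54 stitches; work 61 rows.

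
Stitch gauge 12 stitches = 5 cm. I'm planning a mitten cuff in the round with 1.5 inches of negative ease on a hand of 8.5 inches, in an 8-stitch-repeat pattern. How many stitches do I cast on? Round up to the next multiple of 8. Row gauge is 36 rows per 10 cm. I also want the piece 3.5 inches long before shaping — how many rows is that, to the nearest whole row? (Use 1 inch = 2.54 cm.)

Cast on 48 stitches; work 32 rows.

Finished = 8.5 − 1.5 = 7 inches.
7 inches × 2.54 = 17.78 cm.
12/5 = 2.4 sts per cm; 17.78 × 2.4 = 42.67 sts.
Next multiple of 8 → 48.
3.5 inches = 8.89 cm; × 3.6 = 32.00 → 32 rows.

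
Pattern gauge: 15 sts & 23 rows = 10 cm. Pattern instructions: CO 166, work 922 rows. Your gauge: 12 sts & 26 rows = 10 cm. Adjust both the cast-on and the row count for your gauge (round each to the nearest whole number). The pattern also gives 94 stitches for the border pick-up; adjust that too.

Stitches: 166 × 12/15 = 132.80 → 133.
Rows: 922 × 26/23 = 1042.26 → 1042.
border pick-up: 94 × 12/15 = 75.20 → 75.

Cast on 133 stitches; work 1042 rows; border pick-up 75 stitches.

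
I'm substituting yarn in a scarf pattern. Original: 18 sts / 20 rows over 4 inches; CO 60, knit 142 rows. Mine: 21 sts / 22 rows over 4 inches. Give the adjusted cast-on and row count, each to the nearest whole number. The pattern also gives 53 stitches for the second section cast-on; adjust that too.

Stitches: 60 × 21/18 = 70.00 → 70.
Rows: 142 × 22/20 = 156.20 → 156.
second section cast-on: 53 × 21/18 = 61.83 → 62.

Cast on 70 stitches; work 156 rows; second section cast-on 62 stitches.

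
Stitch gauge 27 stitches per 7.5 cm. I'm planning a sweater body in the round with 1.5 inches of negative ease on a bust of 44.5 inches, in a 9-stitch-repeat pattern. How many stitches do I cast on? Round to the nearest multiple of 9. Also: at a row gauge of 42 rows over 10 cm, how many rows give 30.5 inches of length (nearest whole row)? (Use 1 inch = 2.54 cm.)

Finished = 44.5 − 1.5 = 43 inches.
43 inches × 2.54 = 109.22 cm.
27/7.5 = 3.6 sts per cm; 109.22 × 3.6 = 393.19 sts.
Nearest multiple of 9 → 396.
30.5 inches = 77.47 cm; × 4.2 = 325.37 → 325 rows.

Cast on 396 stitches; work 325 rows.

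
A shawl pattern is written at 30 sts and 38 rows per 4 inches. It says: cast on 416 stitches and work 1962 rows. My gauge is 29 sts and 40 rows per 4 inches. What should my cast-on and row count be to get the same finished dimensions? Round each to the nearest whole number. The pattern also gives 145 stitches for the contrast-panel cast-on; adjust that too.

Cast on 402 stitches; work 2065 rows; contrast-panel cast-on 140 stitches.

Stitches: 416 × 29/30 = 402.13 → 402.
Rows: 1962 × 40/38 = 2065.26 → 2065.
contrast-panel cast-on: 145 × 29/30 = 140.17 → 140.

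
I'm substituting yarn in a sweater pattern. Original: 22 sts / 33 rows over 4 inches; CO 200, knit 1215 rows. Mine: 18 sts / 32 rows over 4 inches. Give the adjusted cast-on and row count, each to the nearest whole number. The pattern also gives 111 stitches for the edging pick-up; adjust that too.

Stitches: 200 × 18/22 = 163.64 → 164.
Rows: 1215 × 32/33 = 1178.18 → 1178.
edging pick-up: 111 × 18/22 = 90.82 → 91.

Cast on 164 stitches; work 1178 rows; edging pick-up 91 stitches.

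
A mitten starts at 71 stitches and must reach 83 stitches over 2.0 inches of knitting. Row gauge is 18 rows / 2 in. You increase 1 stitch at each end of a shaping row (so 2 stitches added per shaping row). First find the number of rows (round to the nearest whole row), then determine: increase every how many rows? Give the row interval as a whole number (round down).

Increase every 3rd row.

Rows = 2.0 × 9 = 18.0 → 18 rows.
Stitches to add: 12 → 6 shaping rows (at 2 st each).
18 / 6 = 3.00 → every 3 rows.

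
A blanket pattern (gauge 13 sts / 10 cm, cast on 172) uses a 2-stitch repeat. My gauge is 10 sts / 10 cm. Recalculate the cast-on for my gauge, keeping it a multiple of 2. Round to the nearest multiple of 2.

CO 132 sts.

172 × 10 / 13 = 132.31.
Nearest multiple of 2: 132.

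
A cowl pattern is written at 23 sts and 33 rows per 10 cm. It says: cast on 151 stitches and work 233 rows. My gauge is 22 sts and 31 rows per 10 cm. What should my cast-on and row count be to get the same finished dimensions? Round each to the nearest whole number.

Cast on 144 stitches; work 219 rows.

Stitches: 151 × 22/23 = 144.43 → 144.
Rows: 233 × 31/33 = 218.88 → 219.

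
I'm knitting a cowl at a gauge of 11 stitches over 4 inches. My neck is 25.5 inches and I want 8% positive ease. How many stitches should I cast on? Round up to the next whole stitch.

CO 76 sts.

Finished = 25.5 × 1.08 = 27.54 in.
11 / 4 = 2.75 sts per inch.
27.54 × 2.75 = 75.73 sts.
→ 76 sts.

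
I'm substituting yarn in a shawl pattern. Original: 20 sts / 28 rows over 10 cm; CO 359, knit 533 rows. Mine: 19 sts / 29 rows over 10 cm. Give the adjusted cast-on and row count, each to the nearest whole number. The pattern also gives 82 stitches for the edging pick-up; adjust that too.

Stitches: 359 × 19/20 = 341.05 → 341.
Rows: 533 × 29/28 = 552.04 → 552.
edging pick-up: 82 × 19/20 = 77.90 → 78.

Cast on 341 stitches; work 552 rows; edging pick-up 78 stitches.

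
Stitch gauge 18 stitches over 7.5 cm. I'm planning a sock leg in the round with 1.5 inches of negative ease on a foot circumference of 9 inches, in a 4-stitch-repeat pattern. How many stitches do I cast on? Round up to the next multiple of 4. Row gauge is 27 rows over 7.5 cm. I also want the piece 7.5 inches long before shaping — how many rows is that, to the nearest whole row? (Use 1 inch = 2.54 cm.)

Cast on 48 stitches; work 69 rows.

Finished = 9 − 1.5 = 7.5 inches.
7.5 inches × 2.54 = 19.05 cm.
18/7.5 = 2.4 sts per cm; 19.05 × 2.4 = 45.72 sts.
Next multiple of 4 → 48.
7.5 inches = 19.05 cm; × 3.6 = 68.58 → 69 rows.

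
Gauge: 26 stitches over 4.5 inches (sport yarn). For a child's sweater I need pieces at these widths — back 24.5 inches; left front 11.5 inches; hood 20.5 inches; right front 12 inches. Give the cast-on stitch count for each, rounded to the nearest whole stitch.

back 142; left front 66; hood 118; right front 69.

Rate = 26/4.5 = 5.778 sts per in.
back: 24.5 × 5.778 = 141.56 → 142.
left front: 11.5 × 5.778 = 66.44 → 66.
hood: 20.5 × 5.778 = 118.44 → 118.
right front: 12 × 5.778 = 69.33 → 69.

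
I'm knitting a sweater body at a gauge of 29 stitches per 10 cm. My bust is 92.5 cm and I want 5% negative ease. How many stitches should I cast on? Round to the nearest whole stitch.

Cast on 255 stitches.

Finished = 92.5 × 0.95 = 87.88 cm.
29 / 10 = 2.9 sts per cm.
87.88 × 2.9 = 254.84 sts.
→ 255 sts.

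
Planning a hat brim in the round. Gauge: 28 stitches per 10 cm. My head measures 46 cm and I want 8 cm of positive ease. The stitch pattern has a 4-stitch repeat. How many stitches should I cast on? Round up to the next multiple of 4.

Finished = 46 + 8 = 54 cm.
28 / 10 = 2.8 sts/cm.
54 × 2.8 = 151.20 sts.
Next multiple of 4: 152.

152 stitches.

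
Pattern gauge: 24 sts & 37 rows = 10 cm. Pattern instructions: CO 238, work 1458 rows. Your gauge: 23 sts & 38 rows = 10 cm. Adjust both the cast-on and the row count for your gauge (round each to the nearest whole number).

Stitches: 238 × 23/24 = 228.08 → 228.
Rows: 1458 × 38/37 = 1497.41 → 1497.

Cast on 228 stitches; work 1497 rows.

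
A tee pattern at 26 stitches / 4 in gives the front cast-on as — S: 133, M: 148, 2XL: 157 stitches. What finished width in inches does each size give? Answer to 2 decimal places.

26/4 = 6.5 sts per in.
S: 133 / 6.5 = 20.462 → 20.46 in.
M: 148 / 6.5 = 22.769 → 22.77 in.
2XL: 157 / 6.5 = 24.154 → 24.15 in.

S 20.46 inches; M 22.77 inches; 2XL 24.15 inches.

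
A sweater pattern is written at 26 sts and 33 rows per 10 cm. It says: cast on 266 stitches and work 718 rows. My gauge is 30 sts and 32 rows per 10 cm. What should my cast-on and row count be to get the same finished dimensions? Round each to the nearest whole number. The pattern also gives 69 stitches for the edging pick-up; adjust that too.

Cast on 307 stitches; work 696 rows; edging pick-up 80 stitches.

Stitches: 266 × 30/26 = 306.92 → 307.
Rows: 718 × 32/33 = 696.24 → 696.
edging pick-up: 69 × 30/26 = 79.62 → 80.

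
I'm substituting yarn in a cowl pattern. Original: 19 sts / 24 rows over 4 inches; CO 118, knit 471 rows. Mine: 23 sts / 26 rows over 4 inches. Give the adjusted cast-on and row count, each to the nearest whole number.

Stitches: 118 × 23/19 = 142.84 → 143.
Rows: 471 × 26/24 = 510.25 → 510.

Cast on 143 stitches; work 510 rows.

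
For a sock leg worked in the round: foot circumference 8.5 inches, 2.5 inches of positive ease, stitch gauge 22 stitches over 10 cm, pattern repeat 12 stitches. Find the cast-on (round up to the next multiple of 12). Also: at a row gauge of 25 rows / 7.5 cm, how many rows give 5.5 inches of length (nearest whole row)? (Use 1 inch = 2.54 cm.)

Cast on 72 stitches; work 47 rows.

Finished = 8.5 + 2.5 = 11 inches.
11 inches × 2.54 = 27.94 cm.
22/10 = 2.2 sts per cm; 27.94 × 2.2 = 61.47 sts.
Next multiple of 12 → 72.
5.5 inches = 13.97 cm; × 3.333 = 46.57 → 47 rows.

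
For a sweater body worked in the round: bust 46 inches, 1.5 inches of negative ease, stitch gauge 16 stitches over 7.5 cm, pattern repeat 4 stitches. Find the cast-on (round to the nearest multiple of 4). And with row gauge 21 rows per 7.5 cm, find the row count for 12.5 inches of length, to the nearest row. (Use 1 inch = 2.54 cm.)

Cast on 240 stitches; work 89 rows.

Finished = 46 − 1.5 = 44.5 inches.
44.5 inches × 2.54 = 113.03 cm.
16/7.5 = 2.133 sts per cm; 113.03 × 2.133 = 241.13 sts.
Nearest multiple of 4 → 240.
12.5 inches = 31.75 cm; × 2.8 = 88.90 → 89 rows.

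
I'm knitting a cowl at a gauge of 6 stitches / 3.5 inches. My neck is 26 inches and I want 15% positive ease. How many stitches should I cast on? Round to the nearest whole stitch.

Finished = 26 × 1.15 = 29.90 in.
6 / 3.5 = 1.714 sts per inch.
29.90 × 1.714 = 51.26 sts.
→ 51 sts.

CO 51 sts.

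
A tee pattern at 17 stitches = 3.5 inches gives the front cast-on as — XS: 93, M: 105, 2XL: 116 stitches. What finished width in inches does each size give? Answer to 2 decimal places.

XS 19.15 inches; M 21.62 inches; 2XL 23.88 inches.

17/3.5 = 4.857 sts per in.
XS: 93 / 4.857 = 19.147 → 19.15 in.
M: 105 / 4.857 = 21.618 → 21.62 in.
2XL: 116 / 4.857 = 23.882 → 23.88 in.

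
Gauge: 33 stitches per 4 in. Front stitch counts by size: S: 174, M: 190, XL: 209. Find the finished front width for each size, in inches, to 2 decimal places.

S 21.09 inches; M 23.03 inches; XL 25.33 inches.

33/4 = 8.25 sts per in.
S: 174 / 8.25 = 21.091 → 21.09 in.
M: 190 / 8.25 = 23.030 → 23.03 in.
XL: 209 / 8.25 = 25.333 → 25.33 in.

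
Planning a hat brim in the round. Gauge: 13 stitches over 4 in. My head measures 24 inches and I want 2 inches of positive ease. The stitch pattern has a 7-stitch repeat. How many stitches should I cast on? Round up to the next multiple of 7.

Finished = 24 + 2 = 26 inches.
13 / 4 = 3.25 sts/in.
26 × 3.25 = 84.50 sts.
Next multiple of 7: 91.

Cast on 91 stitches.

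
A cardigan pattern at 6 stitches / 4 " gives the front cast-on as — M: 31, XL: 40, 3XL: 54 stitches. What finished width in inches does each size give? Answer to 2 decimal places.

M 20.67 inches; XL 26.67 inches; 3XL 36.00 inches.

6/4 = 1.5 sts per in.
M: 31 / 1.5 = 20.667 → 20.67 in.
XL: 40 / 1.5 = 26.667 → 26.67 in.
3XL: 54 / 1.5 = 36.000 → 36.00 in.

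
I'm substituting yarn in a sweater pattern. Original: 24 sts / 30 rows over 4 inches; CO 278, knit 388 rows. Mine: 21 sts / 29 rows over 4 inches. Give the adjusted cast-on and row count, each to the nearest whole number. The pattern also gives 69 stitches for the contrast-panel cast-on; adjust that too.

Cast on 243 stitches; work 375 rows; contrast-panel cast-on 60 stitches.

Stitches: 278 × 21/24 = 243.25 → 243.
Rows: 388 × 29/30 = 375.07 → 375.
contrast-panel cast-on: 69 × 21/24 = 60.38 → 60.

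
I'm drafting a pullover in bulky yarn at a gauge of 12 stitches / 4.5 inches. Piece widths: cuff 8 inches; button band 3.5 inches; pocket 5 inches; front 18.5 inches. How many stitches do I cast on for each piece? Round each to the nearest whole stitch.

cuff 21; button band 9; pocket 13; front 49.

Rate = 12/4.5 = 2.667 sts per in.
cuff: 8 × 2.667 = 21.33 → 21.
button band: 3.5 × 2.667 = 9.33 → 9.
pocket: 5 × 2.667 = 13.33 → 13.
front: 18.5 × 2.667 = 49.33 → 49.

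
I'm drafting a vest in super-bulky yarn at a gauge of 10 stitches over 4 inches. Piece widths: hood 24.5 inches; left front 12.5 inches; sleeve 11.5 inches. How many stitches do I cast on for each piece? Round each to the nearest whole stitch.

Rate = 10/4 = 2.5 sts per in.
hood: 24.5 × 2.5 = 61.25 → 61.
left front: 12.5 × 2.5 = 31.25 → 31.
sleeve: 11.5 × 2.5 = 28.75 → 29.

hood 61; left front 31; sleeve 29.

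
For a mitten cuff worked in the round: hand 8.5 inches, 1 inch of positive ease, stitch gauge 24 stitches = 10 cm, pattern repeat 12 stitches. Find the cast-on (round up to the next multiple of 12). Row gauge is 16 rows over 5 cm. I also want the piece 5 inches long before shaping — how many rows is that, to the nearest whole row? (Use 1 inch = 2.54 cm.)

Finished = 8.5 + 1 = 9.5 inches.
9.5 inches × 2.54 = 24.13 cm.
24/10 = 2.4 sts per cm; 24.13 × 2.4 = 57.91 sts.
Next multiple of 12 → 60.
5 inches = 12.70 cm; × 3.2 = 40.64 → 41 rows.

Cast on 60 stitches; work 41 rows.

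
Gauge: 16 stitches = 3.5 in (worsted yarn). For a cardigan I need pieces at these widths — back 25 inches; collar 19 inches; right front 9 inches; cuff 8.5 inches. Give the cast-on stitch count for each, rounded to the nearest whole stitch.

back 114; collar 87; right front 41; cuff 39.

Rate = 16/3.5 = 4.571 sts per in.
back: 25 × 4.571 = 114.29 → 114.
collar: 19 × 4.571 = 86.86 → 87.
right front: 9 × 4.571 = 41.14 → 41.
cuff: 8.5 × 4.571 = 38.86 → 39.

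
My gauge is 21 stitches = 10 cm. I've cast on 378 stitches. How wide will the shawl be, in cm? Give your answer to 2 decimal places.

180.00 cm.

21 stitches / 10 cm = 2.1 stitches per cm.
378 / 2.1 = 180.000 cm.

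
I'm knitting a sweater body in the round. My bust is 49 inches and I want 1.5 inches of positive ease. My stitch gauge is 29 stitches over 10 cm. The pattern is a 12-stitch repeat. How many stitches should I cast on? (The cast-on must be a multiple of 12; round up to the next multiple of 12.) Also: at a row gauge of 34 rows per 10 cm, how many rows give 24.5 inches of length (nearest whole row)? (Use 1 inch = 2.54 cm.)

Cast on 372 stitches; work 212 rows.

Finished = 49 + 1.5 = 50.5 inches.
50.5 inches × 2.54 = 128.27 cm.
29/10 = 2.9 sts per cm; 128.27 × 2.9 = 371.98 sts.
Next multiple of 12 → 372.
24.5 inches = 62.23 cm; × 3.4 = 211.58 → 212 rows.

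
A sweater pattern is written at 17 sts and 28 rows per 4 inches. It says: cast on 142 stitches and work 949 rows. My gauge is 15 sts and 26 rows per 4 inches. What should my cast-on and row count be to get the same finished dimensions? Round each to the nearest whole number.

Stitches: 142 × 15/17 = 125.29 → 125.
Rows: 949 × 26/28 = 881.21 → 881.

Cast on 125 stitches; work 881 rows.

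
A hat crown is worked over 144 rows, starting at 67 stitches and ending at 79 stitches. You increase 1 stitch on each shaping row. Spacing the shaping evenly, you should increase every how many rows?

Stitches to add: |79 − 67| = 12.
Shaping rows needed: 12 / 1 = 12.
144 rows / 12 = every 12 rows.

Increase every 12th row.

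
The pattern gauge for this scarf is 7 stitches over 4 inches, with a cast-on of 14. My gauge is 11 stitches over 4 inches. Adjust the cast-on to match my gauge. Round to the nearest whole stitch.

22 stitches.

Scale factor = 11 / 7 = 1.571.
14 × 11 / 7 = 22.00 sts.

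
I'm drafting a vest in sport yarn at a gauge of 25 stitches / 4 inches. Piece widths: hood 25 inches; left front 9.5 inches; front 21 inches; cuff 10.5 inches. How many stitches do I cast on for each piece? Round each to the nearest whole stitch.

hood 156; left front 59; front 131; cuff 66.

Rate = 25/4 = 6.25 sts per in.
hood: 25 × 6.25 = 156.25 → 156.
left front: 9.5 × 6.25 = 59.38 → 59.
front: 21 × 6.25 = 131.25 → 131.
cuff: 10.5 × 6.25 = 65.62 → 66.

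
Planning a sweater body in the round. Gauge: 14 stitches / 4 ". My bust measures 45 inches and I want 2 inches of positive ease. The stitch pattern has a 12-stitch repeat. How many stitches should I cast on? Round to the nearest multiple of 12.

Finished = 45 + 2 = 47 inches.
14 / 4 = 3.5 sts/in.
47 × 3.5 = 164.50 sts.
Nearest multiple of 12: 168.

CO 168 sts.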